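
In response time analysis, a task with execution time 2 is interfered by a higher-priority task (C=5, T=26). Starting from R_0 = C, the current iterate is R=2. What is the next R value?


R_next = C + ceil(R_prev / T_hp) * C_hp
ceil(2 / 26) = ceil(0.0769) = 1
Interference = 1 * 5 = 5
R_next = 2 + 5 = 7

7


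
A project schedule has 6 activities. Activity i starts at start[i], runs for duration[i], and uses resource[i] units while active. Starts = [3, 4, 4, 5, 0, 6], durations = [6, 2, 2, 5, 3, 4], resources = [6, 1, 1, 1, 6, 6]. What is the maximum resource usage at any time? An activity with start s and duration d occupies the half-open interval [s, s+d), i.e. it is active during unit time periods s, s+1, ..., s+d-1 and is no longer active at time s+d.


Each activity i is active on [start_i, start_i + duration_i).
Compute total resource usage per time slot:
  t=0: active resources = [6], total = 6
  t=1: active resources = [6], total = 6
  t=2: active resources = [6], total = 6
  t=3: active resources = [6], total = 6
  t=4: active resources = [6, 1, 1], total = 8
  t=5: active resources = [6, 1, 1, 1], total = 9
  t=6: active resources = [6, 1, 6], total = 13
  t=7: active resources = [6, 1, 6], total = 13
  t=8: active resources = [6, 1, 6], total = 13
  t=9: active resources = [1, 6], total = 7
Peak resource demand = 13

13


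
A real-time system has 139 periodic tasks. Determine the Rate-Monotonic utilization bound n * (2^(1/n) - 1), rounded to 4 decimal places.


Compute 2^(1/139) = 1.0049991245
Subtract 1: 1.0049991245 - 1 = 0.0049991245
Multiply by n: 139 * 0.0049991245 = 0.6948783055
Round to 4 dp: 0.6949

0.6949


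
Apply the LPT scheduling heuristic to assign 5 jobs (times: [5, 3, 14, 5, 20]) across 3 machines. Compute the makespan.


Sort jobs in decreasing order (LPT): [20, 14, 5, 5, 3]
Assign each job to the least loaded machine:
  Machine 1: jobs [20], load = 20
  Machine 2: jobs [14], load = 14
  Machine 3: jobs [5, 5, 3], load = 13
Makespan = max load = 20

20


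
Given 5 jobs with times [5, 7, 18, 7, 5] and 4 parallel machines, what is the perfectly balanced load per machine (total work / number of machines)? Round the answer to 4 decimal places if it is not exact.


Total processing time = 5 + 7 + 18 + 7 + 5 = 42
Number of machines = 4
Ideal balanced load = 42 / 4 = 10.5

10.5


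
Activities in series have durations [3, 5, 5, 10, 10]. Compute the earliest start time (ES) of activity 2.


Activity 2 starts after activities 1 through 1 complete.
Predecessor durations: [3]
ES = 3 = 3

3


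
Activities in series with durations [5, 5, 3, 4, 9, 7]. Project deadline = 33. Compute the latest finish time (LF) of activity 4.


LF(activity 4) = deadline - sum of successor durations
Successors: activities 5 through 6 with durations [9, 7]
Sum of successor durations = 16
LF = 33 - 16 = 17

17


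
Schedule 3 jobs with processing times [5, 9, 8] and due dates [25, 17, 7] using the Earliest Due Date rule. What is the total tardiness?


Sort by due date (EDD order): [(8, 7), (9, 17), (5, 25)]
Compute completion times and tardiness:
  Job 1: p=8, d=7, C=8, tardiness=max(0,8-7)=1
  Job 2: p=9, d=17, C=17, tardiness=max(0,17-17)=0
  Job 3: p=5, d=25, C=22, tardiness=max(0,22-25)=0
Total tardiness = 1

1


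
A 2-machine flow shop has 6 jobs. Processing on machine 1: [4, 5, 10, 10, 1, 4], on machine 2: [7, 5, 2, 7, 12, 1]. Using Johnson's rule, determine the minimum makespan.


Apply Johnson's rule:
  Group 1 (a <= b): [(5, 1, 12), (1, 4, 7), (2, 5, 5)]
  Group 2 (a > b): [(4, 10, 7), (3, 10, 2), (6, 4, 1)]
Optimal job order: [5, 1, 2, 4, 3, 6]
Schedule:
  Job 5: M1 done at 1, M2 done at 13
  Job 1: M1 done at 5, M2 done at 20
  Job 2: M1 done at 10, M2 done at 25
  Job 4: M1 done at 20, M2 done at 32
  Job 3: M1 done at 30, M2 done at 34
  Job 6: M1 done at 34, M2 done at 35
Makespan = 35

35


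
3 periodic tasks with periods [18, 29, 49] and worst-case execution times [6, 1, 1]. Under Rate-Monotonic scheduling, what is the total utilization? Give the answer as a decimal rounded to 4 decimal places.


Compute individual utilizations (exact fractions):
  Task 1: C/T = 6/18 = 1/3 (approx. 0.3333)
  Task 2: C/T = 1/29 (approx. 0.0345)
  Task 3: C/T = 1/49 (approx. 0.0204)
Total utilization U = 1/3 + 1/29 + 1/49 = 1655/4263
Rounded to 4 decimal places: U = 0.3882
RM (Liu & Layland) bound for 3 tasks = 0.779763; compare with U = 1655/4263 (approx. 0.388224)
U <= bound, so schedulable by RM sufficient condition.

0.3882


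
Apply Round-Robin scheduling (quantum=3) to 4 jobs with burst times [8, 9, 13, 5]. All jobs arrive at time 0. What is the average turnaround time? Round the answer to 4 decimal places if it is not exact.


Time quantum = 3
Execution trace:
  J1 runs 3 units, time = 3
  J2 runs 3 units, time = 6
  J3 runs 3 units, time = 9
  J4 runs 3 units, time = 12
  J1 runs 3 units, time = 15
  J2 runs 3 units, time = 18
  J3 runs 3 units, time = 21
  J4 runs 2 units, time = 23
  J1 runs 2 units, time = 25
  J2 runs 3 units, time = 28
  J3 runs 3 units, time = 31
  J3 runs 3 units, time = 34
  J3 runs 1 units, time = 35
Finish times: [25, 28, 35, 23]
Average turnaround = 111/4 = 27.75

27.75


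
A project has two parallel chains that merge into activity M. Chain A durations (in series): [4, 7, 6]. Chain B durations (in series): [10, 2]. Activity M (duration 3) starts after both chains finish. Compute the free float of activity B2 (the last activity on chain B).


ES(B2) = sum of predecessors on chain B = 10
EF(B2) = ES + duration = 10 + 2 = 12
Successor of B2 is M. ES(M) = max(sum(A), sum(B)) = max(17, 12) = 17
Free float = ES(successor) - EF(current) = 17 - 12 = 5

5


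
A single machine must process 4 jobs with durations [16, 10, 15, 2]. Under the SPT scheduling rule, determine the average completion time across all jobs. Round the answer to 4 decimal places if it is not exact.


Sort jobs by processing time (SPT order): [2, 10, 15, 16]
Compute completion times sequentially:
  Job 1: processing = 2, completes at 2
  Job 2: processing = 10, completes at 12
  Job 3: processing = 15, completes at 27
  Job 4: processing = 16, completes at 43
Sum of completion times = 84
Average completion time = 84/4 = 21.0

21.0


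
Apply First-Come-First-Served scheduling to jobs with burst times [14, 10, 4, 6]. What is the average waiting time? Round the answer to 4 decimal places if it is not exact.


FCFS order (as given): [14, 10, 4, 6]
Waiting times:
  Job 1: wait = 0
  Job 2: wait = 14
  Job 3: wait = 24
  Job 4: wait = 28
Sum of waiting times = 66
Average waiting time = 66/4 = 16.5

16.5


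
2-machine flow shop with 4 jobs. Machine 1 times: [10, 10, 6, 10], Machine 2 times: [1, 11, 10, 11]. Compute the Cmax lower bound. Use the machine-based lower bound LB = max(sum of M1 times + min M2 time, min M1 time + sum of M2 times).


LB1 = sum(M1 times) + min(M2 times) = 36 + 1 = 37
LB2 = min(M1 times) + sum(M2 times) = 6 + 33 = 39
Lower bound = max(LB1, LB2) = max(37, 39) = 39

39


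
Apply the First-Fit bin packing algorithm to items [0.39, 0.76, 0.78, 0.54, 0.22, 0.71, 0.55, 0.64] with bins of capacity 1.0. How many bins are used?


Place items sequentially using First-Fit:
  Item 0.39 -> new Bin 1
  Item 0.76 -> new Bin 2
  Item 0.78 -> new Bin 3
  Item 0.54 -> Bin 1 (now 0.93)
  Item 0.22 -> Bin 2 (now 0.98)
  Item 0.71 -> new Bin 4
  Item 0.55 -> new Bin 5
  Item 0.64 -> new Bin 6
Total bins used = 6

6


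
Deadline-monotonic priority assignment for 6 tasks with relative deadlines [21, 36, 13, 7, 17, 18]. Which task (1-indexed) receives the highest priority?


Sort tasks by relative deadline (ascending):
  Task 4: deadline = 7
  Task 3: deadline = 13
  Task 5: deadline = 17
  Task 6: deadline = 18
  Task 1: deadline = 21
  Task 2: deadline = 36
Priority order (highest first): [4, 3, 5, 6, 1, 2]
Highest priority task = 4

4


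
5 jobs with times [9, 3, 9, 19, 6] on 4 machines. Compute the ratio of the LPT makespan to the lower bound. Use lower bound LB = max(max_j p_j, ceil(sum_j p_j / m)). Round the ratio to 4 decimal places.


LPT order: [19, 9, 9, 6, 3]
Machine loads after assignment: [19, 9, 9, 9]
LPT makespan = 19
Lower bound = max(max_job, ceil(total/4)) = max(19, 12) = 19
Ratio = 19 / 19 = 1.0

1.0


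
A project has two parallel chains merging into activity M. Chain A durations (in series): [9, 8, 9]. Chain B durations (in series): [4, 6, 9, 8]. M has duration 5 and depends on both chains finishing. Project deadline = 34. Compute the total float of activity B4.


Forward pass: ES(B4) = sum of predecessors on chain B = 19
EF = ES + duration = 19 + 8 = 27
Backward pass: LF(M) = deadline = 34; LS(M) = 34 - 5 = 29
LF(B4) = LS(M) - sum(successors on chain B) = 29 - 0 = 29
LS = LF - duration = 29 - 8 = 21
Total float = LS - ES = 21 - 19 = 2

2


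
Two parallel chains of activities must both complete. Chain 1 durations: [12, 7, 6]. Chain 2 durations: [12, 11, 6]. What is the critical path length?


Path A total = 12 + 7 + 6 = 25
Path B total = 12 + 11 + 6 = 29
Critical path = longest path = max(25, 29) = 29

29


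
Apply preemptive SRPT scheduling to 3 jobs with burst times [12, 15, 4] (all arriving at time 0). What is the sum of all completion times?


Since all jobs arrive at t=0, SRPT equals SPT ordering.
SPT order: [4, 12, 15]
Completion times:
  Job 1: p=4, C=4
  Job 2: p=12, C=16
  Job 3: p=15, C=31
Total completion time = 4 + 16 + 31 = 51

51


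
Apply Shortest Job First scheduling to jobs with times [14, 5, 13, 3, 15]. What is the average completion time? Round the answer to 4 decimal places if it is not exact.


SJF order (ascending): [3, 5, 13, 14, 15]
Completion times:
  Job 1: burst=3, C=3
  Job 2: burst=5, C=8
  Job 3: burst=13, C=21
  Job 4: burst=14, C=35
  Job 5: burst=15, C=50
Average completion = 117/5 = 23.4

23.4


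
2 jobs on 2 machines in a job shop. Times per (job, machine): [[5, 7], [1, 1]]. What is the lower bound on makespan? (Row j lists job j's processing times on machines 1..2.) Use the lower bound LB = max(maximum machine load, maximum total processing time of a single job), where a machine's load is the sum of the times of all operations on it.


Machine loads:
  Machine 1: 5 + 1 = 6
  Machine 2: 7 + 1 = 8
Max machine load = 8
Job totals:
  Job 1: 12
  Job 2: 2
Max job total = 12
Lower bound = max(8, 12) = 12

12


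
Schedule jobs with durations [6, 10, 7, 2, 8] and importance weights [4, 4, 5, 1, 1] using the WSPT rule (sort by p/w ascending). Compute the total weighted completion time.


Compute p/w ratios and sort ascending (WSPT): [(7, 5), (6, 4), (2, 1), (10, 4), (8, 1)]
Compute weighted completion times:
  Job (p=7,w=5): C=7, w*C=5*7=35
  Job (p=6,w=4): C=13, w*C=4*13=52
  Job (p=2,w=1): C=15, w*C=1*15=15
  Job (p=10,w=4): C=25, w*C=4*25=100
  Job (p=8,w=1): C=33, w*C=1*33=33
Total weighted completion time = 235

235


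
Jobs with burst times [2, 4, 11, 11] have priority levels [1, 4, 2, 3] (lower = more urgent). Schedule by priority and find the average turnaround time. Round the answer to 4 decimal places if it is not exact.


Sort by priority (ascending = highest first):
Order: [(1, 2), (2, 11), (3, 11), (4, 4)]
Completion times:
  Priority 1, burst=2, C=2
  Priority 2, burst=11, C=13
  Priority 3, burst=11, C=24
  Priority 4, burst=4, C=28
Average turnaround = 67/4 = 16.75

16.75


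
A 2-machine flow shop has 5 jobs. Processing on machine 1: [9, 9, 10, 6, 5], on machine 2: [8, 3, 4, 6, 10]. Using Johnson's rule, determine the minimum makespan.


Apply Johnson's rule:
  Group 1 (a <= b): [(5, 5, 10), (4, 6, 6)]
  Group 2 (a > b): [(1, 9, 8), (3, 10, 4), (2, 9, 3)]
Optimal job order: [5, 4, 1, 3, 2]
Schedule:
  Job 5: M1 done at 5, M2 done at 15
  Job 4: M1 done at 11, M2 done at 21
  Job 1: M1 done at 20, M2 done at 29
  Job 3: M1 done at 30, M2 done at 34
  Job 2: M1 done at 39, M2 done at 42
Makespan = 42

42


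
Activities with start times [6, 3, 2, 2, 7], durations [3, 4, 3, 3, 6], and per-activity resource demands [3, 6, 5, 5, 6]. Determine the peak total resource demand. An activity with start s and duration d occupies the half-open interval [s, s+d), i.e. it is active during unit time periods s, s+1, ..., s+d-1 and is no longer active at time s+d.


Each activity i is active on [start_i, start_i + duration_i).
Compute total resource usage per time slot:
  t=0: active resources = [], total = 0
  t=1: active resources = [], total = 0
  t=2: active resources = [5, 5], total = 10
  t=3: active resources = [6, 5, 5], total = 16
  t=4: active resources = [6, 5, 5], total = 16
  t=5: active resources = [6], total = 6
  t=6: active resources = [3, 6], total = 9
  t=7: active resources = [3, 6], total = 9
  t=8: active resources = [3, 6], total = 9
  t=9: active resources = [6], total = 6
  t=10: active resources = [6], total = 6
  t=11: active resources = [6], total = 6
  t=12: active resources = [6], total = 6
Peak resource demand = 16

16


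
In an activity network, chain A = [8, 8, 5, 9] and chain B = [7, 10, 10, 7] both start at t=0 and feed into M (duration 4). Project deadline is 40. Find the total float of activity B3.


Forward pass: ES(B3) = sum of predecessors on chain B = 17
EF = ES + duration = 17 + 10 = 27
Backward pass: LF(M) = deadline = 40; LS(M) = 40 - 4 = 36
LF(B3) = LS(M) - sum(successors on chain B) = 36 - 7 = 29
LS = LF - duration = 29 - 10 = 19
Total float = LS - ES = 19 - 17 = 2

2


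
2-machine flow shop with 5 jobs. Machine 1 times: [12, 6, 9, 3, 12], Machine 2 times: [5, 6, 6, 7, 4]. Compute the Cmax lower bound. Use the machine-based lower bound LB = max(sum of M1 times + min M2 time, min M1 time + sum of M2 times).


LB1 = sum(M1 times) + min(M2 times) = 42 + 4 = 46
LB2 = min(M1 times) + sum(M2 times) = 3 + 28 = 31
Lower bound = max(LB1, LB2) = max(46, 31) = 46

46


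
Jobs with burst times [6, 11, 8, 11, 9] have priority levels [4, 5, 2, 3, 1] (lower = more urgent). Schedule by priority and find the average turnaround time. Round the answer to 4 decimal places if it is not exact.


Sort by priority (ascending = highest first):
Order: [(1, 9), (2, 8), (3, 11), (4, 6), (5, 11)]
Completion times:
  Priority 1, burst=9, C=9
  Priority 2, burst=8, C=17
  Priority 3, burst=11, C=28
  Priority 4, burst=6, C=34
  Priority 5, burst=11, C=45
Average turnaround = 133/5 = 26.6

26.6


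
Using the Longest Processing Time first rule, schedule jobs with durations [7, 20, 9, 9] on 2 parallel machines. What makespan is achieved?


Sort jobs in decreasing order (LPT): [20, 9, 9, 7]
Assign each job to the least loaded machine:
  Machine 1: jobs [20], load = 20
  Machine 2: jobs [9, 9, 7], load = 25
Makespan = max load = 25

25


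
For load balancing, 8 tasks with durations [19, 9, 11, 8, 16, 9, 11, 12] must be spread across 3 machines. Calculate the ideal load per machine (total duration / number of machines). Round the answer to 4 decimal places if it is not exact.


Total processing time = 19 + 9 + 11 + 8 + 16 + 9 + 11 + 12 = 95
Number of machines = 3
Ideal balanced load = 95 / 3 = 31.6667

31.6667


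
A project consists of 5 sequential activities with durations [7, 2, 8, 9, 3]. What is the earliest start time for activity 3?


Activity 3 starts after activities 1 through 2 complete.
Predecessor durations: [7, 2]
ES = 7 + 2 = 9

9


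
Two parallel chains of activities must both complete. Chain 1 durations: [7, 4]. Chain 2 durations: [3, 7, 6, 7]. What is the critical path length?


Path A total = 7 + 4 = 11
Path B total = 3 + 7 + 6 + 7 = 23
Critical path = longest path = max(11, 23) = 23

23


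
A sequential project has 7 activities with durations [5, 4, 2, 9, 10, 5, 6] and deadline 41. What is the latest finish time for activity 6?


LF(activity 6) = deadline - sum of successor durations
Successors: activities 7 through 7 with durations [6]
Sum of successor durations = 6
LF = 41 - 6 = 35

35


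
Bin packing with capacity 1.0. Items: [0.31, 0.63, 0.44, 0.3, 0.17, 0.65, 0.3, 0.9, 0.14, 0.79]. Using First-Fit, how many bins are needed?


Place items sequentially using First-Fit:
  Item 0.31 -> new Bin 1
  Item 0.63 -> Bin 1 (now 0.94)
  Item 0.44 -> new Bin 2
  Item 0.3 -> Bin 2 (now 0.74)
  Item 0.17 -> Bin 2 (now 0.91)
  Item 0.65 -> new Bin 3
  Item 0.3 -> Bin 3 (now 0.95)
  Item 0.9 -> new Bin 4
  Item 0.14 -> new Bin 5
  Item 0.79 -> Bin 5 (now 0.93)
Total bins used = 5

5


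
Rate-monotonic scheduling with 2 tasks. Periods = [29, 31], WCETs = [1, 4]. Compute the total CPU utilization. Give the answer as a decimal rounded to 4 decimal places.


Compute individual utilizations (exact fractions):
  Task 1: C/T = 1/29 (approx. 0.0345)
  Task 2: C/T = 4/31 (approx. 0.129)
Total utilization U = 1/29 + 4/31 = 147/899
Rounded to 4 decimal places: U = 0.1635
RM (Liu & Layland) bound for 2 tasks = 0.828427; compare with U = 147/899 (approx. 0.163515)
U <= bound, so schedulable by RM sufficient condition.

0.1635


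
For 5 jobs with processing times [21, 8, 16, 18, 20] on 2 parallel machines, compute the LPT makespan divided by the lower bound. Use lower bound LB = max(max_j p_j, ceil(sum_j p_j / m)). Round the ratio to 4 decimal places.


LPT order: [21, 20, 18, 16, 8]
Machine loads after assignment: [45, 38]
LPT makespan = 45
Lower bound = max(max_job, ceil(total/2)) = max(21, 42) = 42
Ratio = 45 / 42 = 1.0714

1.0714


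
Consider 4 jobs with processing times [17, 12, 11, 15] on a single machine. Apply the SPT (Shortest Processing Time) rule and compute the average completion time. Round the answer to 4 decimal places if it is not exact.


Sort jobs by processing time (SPT order): [11, 12, 15, 17]
Compute completion times sequentially:
  Job 1: processing = 11, completes at 11
  Job 2: processing = 12, completes at 23
  Job 3: processing = 15, completes at 38
  Job 4: processing = 17, completes at 55
Sum of completion times = 127
Average completion time = 127/4 = 31.75

31.75


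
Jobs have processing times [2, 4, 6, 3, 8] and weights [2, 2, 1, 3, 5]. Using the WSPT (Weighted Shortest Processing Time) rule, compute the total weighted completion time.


Compute p/w ratios and sort ascending (WSPT): [(2, 2), (3, 3), (8, 5), (4, 2), (6, 1)]
Compute weighted completion times:
  Job (p=2,w=2): C=2, w*C=2*2=4
  Job (p=3,w=3): C=5, w*C=3*5=15
  Job (p=8,w=5): C=13, w*C=5*13=65
  Job (p=4,w=2): C=17, w*C=2*17=34
  Job (p=6,w=1): C=23, w*C=1*23=23
Total weighted completion time = 141

141


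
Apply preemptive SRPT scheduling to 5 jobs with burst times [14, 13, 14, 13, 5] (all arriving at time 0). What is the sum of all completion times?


Since all jobs arrive at t=0, SRPT equals SPT ordering.
SPT order: [5, 13, 13, 14, 14]
Completion times:
  Job 1: p=5, C=5
  Job 2: p=13, C=18
  Job 3: p=13, C=31
  Job 4: p=14, C=45
  Job 5: p=14, C=59
Total completion time = 5 + 18 + 31 + 45 + 59 = 158

158


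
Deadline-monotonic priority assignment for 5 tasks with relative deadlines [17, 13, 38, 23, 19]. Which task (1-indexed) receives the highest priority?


Sort tasks by relative deadline (ascending):
  Task 2: deadline = 13
  Task 1: deadline = 17
  Task 5: deadline = 19
  Task 4: deadline = 23
  Task 3: deadline = 38
Priority order (highest first): [2, 1, 5, 4, 3]
Highest priority task = 2

2


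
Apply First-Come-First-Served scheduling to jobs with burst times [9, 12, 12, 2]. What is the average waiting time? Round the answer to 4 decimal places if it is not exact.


FCFS order (as given): [9, 12, 12, 2]
Waiting times:
  Job 1: wait = 0
  Job 2: wait = 9
  Job 3: wait = 21
  Job 4: wait = 33
Sum of waiting times = 63
Average waiting time = 63/4 = 15.75

15.75


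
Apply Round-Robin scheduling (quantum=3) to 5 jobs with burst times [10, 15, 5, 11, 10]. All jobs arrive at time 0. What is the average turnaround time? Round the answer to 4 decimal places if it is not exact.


Time quantum = 3
Execution trace:
  J1 runs 3 units, time = 3
  J2 runs 3 units, time = 6
  J3 runs 3 units, time = 9
  J4 runs 3 units, time = 12
  J5 runs 3 units, time = 15
  J1 runs 3 units, time = 18
  J2 runs 3 units, time = 21
  J3 runs 2 units, time = 23
  J4 runs 3 units, time = 26
  J5 runs 3 units, time = 29
  J1 runs 3 units, time = 32
  J2 runs 3 units, time = 35
  J4 runs 3 units, time = 38
  J5 runs 3 units, time = 41
  J1 runs 1 units, time = 42
  J2 runs 3 units, time = 45
  J4 runs 2 units, time = 47
  J5 runs 1 units, time = 48
  J2 runs 3 units, time = 51
Finish times: [42, 51, 23, 47, 48]
Average turnaround = 211/5 = 42.2

42.2


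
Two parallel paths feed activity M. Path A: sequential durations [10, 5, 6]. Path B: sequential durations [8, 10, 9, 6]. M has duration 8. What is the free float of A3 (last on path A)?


ES(A3) = sum of predecessors on chain A = 15
EF(A3) = ES + duration = 15 + 6 = 21
Successor of A3 is M. ES(M) = max(sum(A), sum(B)) = max(21, 33) = 33
Free float = ES(successor) - EF(current) = 33 - 21 = 12

12


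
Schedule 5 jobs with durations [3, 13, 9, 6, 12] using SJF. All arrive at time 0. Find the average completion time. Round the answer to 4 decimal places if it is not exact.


SJF order (ascending): [3, 6, 9, 12, 13]
Completion times:
  Job 1: burst=3, C=3
  Job 2: burst=6, C=9
  Job 3: burst=9, C=18
  Job 4: burst=12, C=30
  Job 5: burst=13, C=43
Average completion = 103/5 = 20.6

20.6


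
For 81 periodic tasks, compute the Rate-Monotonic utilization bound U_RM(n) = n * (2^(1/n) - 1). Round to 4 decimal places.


Compute 2^(1/81) = 1.0085940916
Subtract 1: 1.0085940916 - 1 = 0.0085940916
Multiply by n: 81 * 0.0085940916 = 0.6961214196
Round to 4 dp: 0.6961

0.6961


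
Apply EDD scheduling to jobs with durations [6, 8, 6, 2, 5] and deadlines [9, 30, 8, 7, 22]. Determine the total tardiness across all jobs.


Sort by due date (EDD order): [(2, 7), (6, 8), (6, 9), (5, 22), (8, 30)]
Compute completion times and tardiness:
  Job 1: p=2, d=7, C=2, tardiness=max(0,2-7)=0
  Job 2: p=6, d=8, C=8, tardiness=max(0,8-8)=0
  Job 3: p=6, d=9, C=14, tardiness=max(0,14-9)=5
  Job 4: p=5, d=22, C=19, tardiness=max(0,19-22)=0
  Job 5: p=8, d=30, C=27, tardiness=max(0,27-30)=0
Total tardiness = 5

5


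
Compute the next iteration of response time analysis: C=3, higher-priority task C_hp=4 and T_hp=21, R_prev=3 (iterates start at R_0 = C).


R_next = C + ceil(R_prev / T_hp) * C_hp
ceil(3 / 21) = ceil(0.1429) = 1
Interference = 1 * 4 = 4
R_next = 3 + 4 = 7

7


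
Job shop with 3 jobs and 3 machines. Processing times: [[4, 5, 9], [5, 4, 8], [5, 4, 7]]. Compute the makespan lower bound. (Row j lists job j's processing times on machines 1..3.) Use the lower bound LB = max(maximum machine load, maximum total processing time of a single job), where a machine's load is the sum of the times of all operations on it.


Machine loads:
  Machine 1: 4 + 5 + 5 = 14
  Machine 2: 5 + 4 + 4 = 13
  Machine 3: 9 + 8 + 7 = 24
Max machine load = 24
Job totals:
  Job 1: 18
  Job 2: 17
  Job 3: 16
Max job total = 18
Lower bound = max(24, 18) = 24

24


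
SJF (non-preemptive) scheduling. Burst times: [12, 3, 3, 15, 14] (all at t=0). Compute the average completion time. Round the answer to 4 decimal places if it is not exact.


SJF order (ascending): [3, 3, 12, 14, 15]
Completion times:
  Job 1: burst=3, C=3
  Job 2: burst=3, C=6
  Job 3: burst=12, C=18
  Job 4: burst=14, C=32
  Job 5: burst=15, C=47
Average completion = 106/5 = 21.2

21.2


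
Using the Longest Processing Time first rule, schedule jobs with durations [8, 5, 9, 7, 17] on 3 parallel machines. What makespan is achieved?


Sort jobs in decreasing order (LPT): [17, 9, 8, 7, 5]
Assign each job to the least loaded machine:
  Machine 1: jobs [17], load = 17
  Machine 2: jobs [9, 5], load = 14
  Machine 3: jobs [8, 7], load = 15
Makespan = max load = 17

17


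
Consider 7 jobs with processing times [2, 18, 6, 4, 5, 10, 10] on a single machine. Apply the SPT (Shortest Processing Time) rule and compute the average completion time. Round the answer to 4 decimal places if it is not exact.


Sort jobs by processing time (SPT order): [2, 4, 5, 6, 10, 10, 18]
Compute completion times sequentially:
  Job 1: processing = 2, completes at 2
  Job 2: processing = 4, completes at 6
  Job 3: processing = 5, completes at 11
  Job 4: processing = 6, completes at 17
  Job 5: processing = 10, completes at 27
  Job 6: processing = 10, completes at 37
  Job 7: processing = 18, completes at 55
Sum of completion times = 155
Average completion time = 155/7 = 22.1429

22.1429


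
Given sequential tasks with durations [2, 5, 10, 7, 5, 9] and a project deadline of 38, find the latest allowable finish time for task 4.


LF(activity 4) = deadline - sum of successor durations
Successors: activities 5 through 6 with durations [5, 9]
Sum of successor durations = 14
LF = 38 - 14 = 24

24


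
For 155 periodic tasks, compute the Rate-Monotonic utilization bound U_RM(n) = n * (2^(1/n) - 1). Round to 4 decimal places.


Compute 2^(1/155) = 1.0044819312
Subtract 1: 1.0044819312 - 1 = 0.0044819312
Multiply by n: 155 * 0.0044819312 = 0.6946993360
Round to 4 dp: 0.6947

0.6947


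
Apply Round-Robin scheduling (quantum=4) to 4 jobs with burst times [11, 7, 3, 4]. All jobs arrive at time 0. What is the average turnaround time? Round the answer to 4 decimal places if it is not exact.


Time quantum = 4
Execution trace:
  J1 runs 4 units, time = 4
  J2 runs 4 units, time = 8
  J3 runs 3 units, time = 11
  J4 runs 4 units, time = 15
  J1 runs 4 units, time = 19
  J2 runs 3 units, time = 22
  J1 runs 3 units, time = 25
Finish times: [25, 22, 11, 15]
Average turnaround = 73/4 = 18.25

18.25


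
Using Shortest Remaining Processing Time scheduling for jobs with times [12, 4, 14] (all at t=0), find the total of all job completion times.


Since all jobs arrive at t=0, SRPT equals SPT ordering.
SPT order: [4, 12, 14]
Completion times:
  Job 1: p=4, C=4
  Job 2: p=12, C=16
  Job 3: p=14, C=30
Total completion time = 4 + 16 + 30 = 50

50


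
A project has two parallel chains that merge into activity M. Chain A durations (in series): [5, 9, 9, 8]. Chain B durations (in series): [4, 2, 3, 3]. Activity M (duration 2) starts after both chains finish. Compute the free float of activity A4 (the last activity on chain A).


ES(A4) = sum of predecessors on chain A = 23
EF(A4) = ES + duration = 23 + 8 = 31
Successor of A4 is M. ES(M) = max(sum(A), sum(B)) = max(31, 12) = 31
Free float = ES(successor) - EF(current) = 31 - 31 = 0

0


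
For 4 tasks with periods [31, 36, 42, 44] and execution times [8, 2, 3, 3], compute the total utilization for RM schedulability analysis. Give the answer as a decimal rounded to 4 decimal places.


Compute individual utilizations (exact fractions):
  Task 1: C/T = 8/31 (approx. 0.2581)
  Task 2: C/T = 2/36 = 1/18 (approx. 0.0556)
  Task 3: C/T = 3/42 = 1/14 (approx. 0.0714)
  Task 4: C/T = 3/44 (approx. 0.0682)
Total utilization U = 8/31 + 1/18 + 1/14 + 3/44 = 38947/85932
Rounded to 4 decimal places: U = 0.4532
RM (Liu & Layland) bound for 4 tasks = 0.756828; compare with U = 38947/85932 (approx. 0.453230)
U <= bound, so schedulable by RM sufficient condition.

0.4532


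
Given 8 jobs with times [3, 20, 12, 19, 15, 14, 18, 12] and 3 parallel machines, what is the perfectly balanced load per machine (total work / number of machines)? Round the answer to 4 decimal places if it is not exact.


Total processing time = 3 + 20 + 12 + 19 + 15 + 14 + 18 + 12 = 113
Number of machines = 3
Ideal balanced load = 113 / 3 = 37.6667

37.6667


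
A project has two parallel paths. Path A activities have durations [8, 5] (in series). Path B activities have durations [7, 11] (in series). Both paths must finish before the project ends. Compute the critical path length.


Path A total = 8 + 5 = 13
Path B total = 7 + 11 = 18
Critical path = longest path = max(13, 18) = 18

18


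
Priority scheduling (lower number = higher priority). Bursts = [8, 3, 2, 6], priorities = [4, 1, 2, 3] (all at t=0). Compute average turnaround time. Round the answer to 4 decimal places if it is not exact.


Sort by priority (ascending = highest first):
Order: [(1, 3), (2, 2), (3, 6), (4, 8)]
Completion times:
  Priority 1, burst=3, C=3
  Priority 2, burst=2, C=5
  Priority 3, burst=6, C=11
  Priority 4, burst=8, C=19
Average turnaround = 38/4 = 9.5

9.5


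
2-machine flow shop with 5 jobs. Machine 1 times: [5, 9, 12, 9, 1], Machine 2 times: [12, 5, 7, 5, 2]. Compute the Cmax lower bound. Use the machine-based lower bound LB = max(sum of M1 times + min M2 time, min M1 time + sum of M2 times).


LB1 = sum(M1 times) + min(M2 times) = 36 + 2 = 38
LB2 = min(M1 times) + sum(M2 times) = 1 + 31 = 32
Lower bound = max(LB1, LB2) = max(38, 32) = 38

38


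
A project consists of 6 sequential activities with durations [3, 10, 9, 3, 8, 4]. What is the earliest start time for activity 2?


Activity 2 starts after activities 1 through 1 complete.
Predecessor durations: [3]
ES = 3 = 3

3


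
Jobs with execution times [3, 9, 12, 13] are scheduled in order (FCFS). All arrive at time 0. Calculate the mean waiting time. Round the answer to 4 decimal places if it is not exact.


FCFS order (as given): [3, 9, 12, 13]
Waiting times:
  Job 1: wait = 0
  Job 2: wait = 3
  Job 3: wait = 12
  Job 4: wait = 24
Sum of waiting times = 39
Average waiting time = 39/4 = 9.75

9.75


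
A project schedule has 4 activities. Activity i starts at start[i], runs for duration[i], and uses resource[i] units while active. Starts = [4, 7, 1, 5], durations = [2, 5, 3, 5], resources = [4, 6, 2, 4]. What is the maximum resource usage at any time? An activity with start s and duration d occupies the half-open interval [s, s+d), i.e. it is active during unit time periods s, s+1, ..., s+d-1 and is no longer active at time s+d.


Each activity i is active on [start_i, start_i + duration_i).
Compute total resource usage per time slot:
  t=0: active resources = [], total = 0
  t=1: active resources = [2], total = 2
  t=2: active resources = [2], total = 2
  t=3: active resources = [2], total = 2
  t=4: active resources = [4], total = 4
  t=5: active resources = [4, 4], total = 8
  t=6: active resources = [4], total = 4
  t=7: active resources = [6, 4], total = 10
  t=8: active resources = [6, 4], total = 10
  t=9: active resources = [6, 4], total = 10
  t=10: active resources = [6], total = 6
  t=11: active resources = [6], total = 6
Peak resource demand = 10

10


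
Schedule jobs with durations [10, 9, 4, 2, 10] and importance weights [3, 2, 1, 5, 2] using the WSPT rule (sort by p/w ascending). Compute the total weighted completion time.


Compute p/w ratios and sort ascending (WSPT): [(2, 5), (10, 3), (4, 1), (9, 2), (10, 2)]
Compute weighted completion times:
  Job (p=2,w=5): C=2, w*C=5*2=10
  Job (p=10,w=3): C=12, w*C=3*12=36
  Job (p=4,w=1): C=16, w*C=1*16=16
  Job (p=9,w=2): C=25, w*C=2*25=50
  Job (p=10,w=2): C=35, w*C=2*35=70
Total weighted completion time = 182

182


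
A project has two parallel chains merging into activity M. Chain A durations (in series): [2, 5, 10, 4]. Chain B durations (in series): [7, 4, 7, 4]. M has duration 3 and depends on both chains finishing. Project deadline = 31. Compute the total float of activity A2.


Forward pass: ES(A2) = sum of predecessors on chain A = 2
EF = ES + duration = 2 + 5 = 7
Backward pass: LF(M) = deadline = 31; LS(M) = 31 - 3 = 28
LF(A2) = LS(M) - sum(successors on chain A) = 28 - 14 = 14
LS = LF - duration = 14 - 5 = 9
Total float = LS - ES = 9 - 2 = 7

7


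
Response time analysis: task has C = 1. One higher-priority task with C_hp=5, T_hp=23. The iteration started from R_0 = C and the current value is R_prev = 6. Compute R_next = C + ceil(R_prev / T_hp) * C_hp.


R_next = C + ceil(R_prev / T_hp) * C_hp
ceil(6 / 23) = ceil(0.2609) = 1
Interference = 1 * 5 = 5
R_next = 1 + 5 = 6
R_next = R_prev, so the iteration has converged (response time = 6).

6


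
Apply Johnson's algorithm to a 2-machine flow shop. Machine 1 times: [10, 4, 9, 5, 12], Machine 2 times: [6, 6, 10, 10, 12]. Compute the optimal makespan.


Apply Johnson's rule:
  Group 1 (a <= b): [(2, 4, 6), (4, 5, 10), (3, 9, 10), (5, 12, 12)]
  Group 2 (a > b): [(1, 10, 6)]
Optimal job order: [2, 4, 3, 5, 1]
Schedule:
  Job 2: M1 done at 4, M2 done at 10
  Job 4: M1 done at 9, M2 done at 20
  Job 3: M1 done at 18, M2 done at 30
  Job 5: M1 done at 30, M2 done at 42
  Job 1: M1 done at 40, M2 done at 48
Makespan = 48

48


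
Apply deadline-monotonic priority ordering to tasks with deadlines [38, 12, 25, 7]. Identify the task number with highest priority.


Sort tasks by relative deadline (ascending):
  Task 4: deadline = 7
  Task 2: deadline = 12
  Task 3: deadline = 25
  Task 1: deadline = 38
Priority order (highest first): [4, 2, 3, 1]
Highest priority task = 4

4


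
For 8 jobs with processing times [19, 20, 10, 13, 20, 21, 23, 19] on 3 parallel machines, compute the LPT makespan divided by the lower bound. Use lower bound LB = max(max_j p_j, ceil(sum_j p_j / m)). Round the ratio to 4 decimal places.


LPT order: [23, 21, 20, 20, 19, 19, 13, 10]
Machine loads after assignment: [42, 53, 50]
LPT makespan = 53
Lower bound = max(max_job, ceil(total/3)) = max(23, 49) = 49
Ratio = 53 / 49 = 1.0816

1.0816


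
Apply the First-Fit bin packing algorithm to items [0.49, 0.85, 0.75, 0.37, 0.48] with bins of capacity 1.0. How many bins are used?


Place items sequentially using First-Fit:
  Item 0.49 -> new Bin 1
  Item 0.85 -> new Bin 2
  Item 0.75 -> new Bin 3
  Item 0.37 -> Bin 1 (now 0.86)
  Item 0.48 -> new Bin 4
Total bins used = 4

4


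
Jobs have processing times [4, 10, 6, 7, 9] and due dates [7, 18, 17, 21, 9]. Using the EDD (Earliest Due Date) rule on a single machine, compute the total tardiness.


Sort by due date (EDD order): [(4, 7), (9, 9), (6, 17), (10, 18), (7, 21)]
Compute completion times and tardiness:
  Job 1: p=4, d=7, C=4, tardiness=max(0,4-7)=0
  Job 2: p=9, d=9, C=13, tardiness=max(0,13-9)=4
  Job 3: p=6, d=17, C=19, tardiness=max(0,19-17)=2
  Job 4: p=10, d=18, C=29, tardiness=max(0,29-18)=11
  Job 5: p=7, d=21, C=36, tardiness=max(0,36-21)=15
Total tardiness = 32

32


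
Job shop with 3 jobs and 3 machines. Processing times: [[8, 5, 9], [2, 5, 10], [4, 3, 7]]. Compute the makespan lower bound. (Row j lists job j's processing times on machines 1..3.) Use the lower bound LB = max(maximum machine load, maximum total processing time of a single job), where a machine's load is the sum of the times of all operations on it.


Machine loads:
  Machine 1: 8 + 2 + 4 = 14
  Machine 2: 5 + 5 + 3 = 13
  Machine 3: 9 + 10 + 7 = 26
Max machine load = 26
Job totals:
  Job 1: 22
  Job 2: 17
  Job 3: 14
Max job total = 22
Lower bound = max(26, 22) = 26

26


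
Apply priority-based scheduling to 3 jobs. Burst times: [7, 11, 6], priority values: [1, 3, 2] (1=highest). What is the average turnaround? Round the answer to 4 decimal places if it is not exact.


Sort by priority (ascending = highest first):
Order: [(1, 7), (2, 6), (3, 11)]
Completion times:
  Priority 1, burst=7, C=7
  Priority 2, burst=6, C=13
  Priority 3, burst=11, C=24
Average turnaround = 44/3 = 14.6667

14.6667


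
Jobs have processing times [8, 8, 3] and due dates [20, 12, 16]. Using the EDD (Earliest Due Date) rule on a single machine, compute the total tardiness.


Sort by due date (EDD order): [(8, 12), (3, 16), (8, 20)]
Compute completion times and tardiness:
  Job 1: p=8, d=12, C=8, tardiness=max(0,8-12)=0
  Job 2: p=3, d=16, C=11, tardiness=max(0,11-16)=0
  Job 3: p=8, d=20, C=19, tardiness=max(0,19-20)=0
Total tardiness = 0

0


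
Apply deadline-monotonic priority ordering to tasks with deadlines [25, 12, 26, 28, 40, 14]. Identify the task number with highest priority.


Sort tasks by relative deadline (ascending):
  Task 2: deadline = 12
  Task 6: deadline = 14
  Task 1: deadline = 25
  Task 3: deadline = 26
  Task 4: deadline = 28
  Task 5: deadline = 40
Priority order (highest first): [2, 6, 1, 3, 4, 5]
Highest priority task = 2

2


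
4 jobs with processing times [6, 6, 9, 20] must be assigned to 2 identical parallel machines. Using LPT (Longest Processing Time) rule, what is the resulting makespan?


Sort jobs in decreasing order (LPT): [20, 9, 6, 6]
Assign each job to the least loaded machine:
  Machine 1: jobs [20], load = 20
  Machine 2: jobs [9, 6, 6], load = 21
Makespan = max load = 21

21


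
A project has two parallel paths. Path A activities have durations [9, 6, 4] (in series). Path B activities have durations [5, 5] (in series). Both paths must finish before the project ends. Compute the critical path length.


Path A total = 9 + 6 + 4 = 19
Path B total = 5 + 5 = 10
Critical path = longest path = max(19, 10) = 19

19


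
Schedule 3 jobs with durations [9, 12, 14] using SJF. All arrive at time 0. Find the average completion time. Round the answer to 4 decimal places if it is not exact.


SJF order (ascending): [9, 12, 14]
Completion times:
  Job 1: burst=9, C=9
  Job 2: burst=12, C=21
  Job 3: burst=14, C=35
Average completion = 65/3 = 21.6667

21.6667


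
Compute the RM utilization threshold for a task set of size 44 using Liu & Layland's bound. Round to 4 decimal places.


Compute 2^(1/44) = 1.0158780831
Subtract 1: 1.0158780831 - 1 = 0.0158780831
Multiply by n: 44 * 0.0158780831 = 0.6986356564
Round to 4 dp: 0.6986

0.6986


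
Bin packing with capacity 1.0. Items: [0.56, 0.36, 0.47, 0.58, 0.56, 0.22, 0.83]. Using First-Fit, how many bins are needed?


Place items sequentially using First-Fit:
  Item 0.56 -> new Bin 1
  Item 0.36 -> Bin 1 (now 0.92)
  Item 0.47 -> new Bin 2
  Item 0.58 -> new Bin 3
  Item 0.56 -> new Bin 4
  Item 0.22 -> Bin 2 (now 0.69)
  Item 0.83 -> new Bin 5
Total bins used = 5

5


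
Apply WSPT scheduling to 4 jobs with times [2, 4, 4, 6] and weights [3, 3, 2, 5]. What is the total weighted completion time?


Compute p/w ratios and sort ascending (WSPT): [(2, 3), (6, 5), (4, 3), (4, 2)]
Compute weighted completion times:
  Job (p=2,w=3): C=2, w*C=3*2=6
  Job (p=6,w=5): C=8, w*C=5*8=40
  Job (p=4,w=3): C=12, w*C=3*12=36
  Job (p=4,w=2): C=16, w*C=2*16=32
Total weighted completion time = 114

114


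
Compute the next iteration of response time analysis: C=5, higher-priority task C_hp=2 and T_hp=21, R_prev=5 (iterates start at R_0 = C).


R_next = C + ceil(R_prev / T_hp) * C_hp
ceil(5 / 21) = ceil(0.2381) = 1
Interference = 1 * 2 = 2
R_next = 5 + 2 = 7

7


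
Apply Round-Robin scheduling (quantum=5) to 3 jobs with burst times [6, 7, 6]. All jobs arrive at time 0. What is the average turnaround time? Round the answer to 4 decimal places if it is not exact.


Time quantum = 5
Execution trace:
  J1 runs 5 units, time = 5
  J2 runs 5 units, time = 10
  J3 runs 5 units, time = 15
  J1 runs 1 units, time = 16
  J2 runs 2 units, time = 18
  J3 runs 1 units, time = 19
Finish times: [16, 18, 19]
Average turnaround = 53/3 = 17.6667

17.6667


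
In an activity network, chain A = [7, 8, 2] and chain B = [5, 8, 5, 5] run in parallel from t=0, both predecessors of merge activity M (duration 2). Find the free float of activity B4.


ES(B4) = sum of predecessors on chain B = 18
EF(B4) = ES + duration = 18 + 5 = 23
Successor of B4 is M. ES(M) = max(sum(A), sum(B)) = max(17, 23) = 23
Free float = ES(successor) - EF(current) = 23 - 23 = 0

0


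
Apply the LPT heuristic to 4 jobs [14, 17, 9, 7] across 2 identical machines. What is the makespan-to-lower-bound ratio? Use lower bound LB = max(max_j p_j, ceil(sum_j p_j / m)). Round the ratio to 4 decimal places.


LPT order: [17, 14, 9, 7]
Machine loads after assignment: [24, 23]
LPT makespan = 24
Lower bound = max(max_job, ceil(total/2)) = max(17, 24) = 24
Ratio = 24 / 24 = 1.0

1.0


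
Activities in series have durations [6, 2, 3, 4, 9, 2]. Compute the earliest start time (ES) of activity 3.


Activity 3 starts after activities 1 through 2 complete.
Predecessor durations: [6, 2]
ES = 6 + 2 = 8

8
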